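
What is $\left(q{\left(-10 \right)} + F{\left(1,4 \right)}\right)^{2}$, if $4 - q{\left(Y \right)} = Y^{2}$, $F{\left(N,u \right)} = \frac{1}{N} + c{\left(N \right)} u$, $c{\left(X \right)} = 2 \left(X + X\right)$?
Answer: $6241$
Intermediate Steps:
$c{\left(X \right)} = 4 X$ ($c{\left(X \right)} = 2 \cdot 2 X = 4 X$)
$F{\left(N,u \right)} = \frac{1}{N} + 4 N u$
$q{\left(Y \right)} = 4 - Y^{2}$
$\left(q{\left(-10 \right)} + F{\left(1,4 \right)}\right)^{2} = \left(\left(4 - \left(-10\right)^{2}\right) + \left(1^{-1} + 4 \cdot 1 \cdot 4\right)\right)^{2} = \left(\left(4 - 100\right) + \left(1 + 16\right)\right)^{2} = \left(\left(4 - 100\right) + 17\right)^{2} = \left(-96 + 17\right)^{2} = \left(-79\right)^{2} = 6241$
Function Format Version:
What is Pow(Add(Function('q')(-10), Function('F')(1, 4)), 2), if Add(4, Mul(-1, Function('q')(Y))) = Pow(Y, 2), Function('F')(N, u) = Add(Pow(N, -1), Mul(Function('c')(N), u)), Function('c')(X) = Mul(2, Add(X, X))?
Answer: 6241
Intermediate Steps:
Function('c')(X) = Mul(4, X) (Function('c')(X) = Mul(2, Mul(2, X)) = Mul(4, X))
Function('F')(N, u) = Add(Pow(N, -1), Mul(4, N, u)) (Function('F')(N, u) = Add(Pow(N, -1), Mul(Mul(4, N), u)) = Add(Pow(N, -1), Mul(4, N, u)))
Function('q')(Y) = Add(4, Mul(-1, Pow(Y, 2)))
Pow(Add(Function('q')(-10), Function('F')(1, 4)), 2) = Pow(Add(Add(4, Mul(-1, Pow(-10, 2))), Add(Pow(1, -1), Mul(4, 1, 4))), 2) = Pow(Add(Add(4, Mul(-1, 100)), Add(1, 16)), 2) = Pow(Add(Add(4, -100), 17), 2) = Pow(Add(-96, 17), 2) = Pow(-79, 2) = 6241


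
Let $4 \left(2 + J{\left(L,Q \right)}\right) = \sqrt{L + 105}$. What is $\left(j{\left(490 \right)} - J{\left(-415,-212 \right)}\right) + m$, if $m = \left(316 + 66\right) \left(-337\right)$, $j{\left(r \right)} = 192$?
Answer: $-128540 - \frac{i \sqrt{310}}{4} \approx -1.2854 \cdot 10^{5} - 4.4017 i$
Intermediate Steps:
$J{\left(L,Q \right)} = -2 + \frac{\sqrt{105 + L}}{4}$ ($J{\left(L,Q \right)} = -2 + \frac{\sqrt{L + 105}}{4} = -2 + \frac{\sqrt{105 + L}}{4}$)
$m = -128734$ ($m = 382 \left(-337\right) = -128734$)
$\left(j{\left(490 \right)} - J{\left(-415,-212 \right)}\right) + m = \left(192 - \left(-2 + \frac{\sqrt{105 - 415}}{4}\right)\right) - 128734 = \left(192 - \left(-2 + \frac{\sqrt{-310}}{4}\right)\right) - 128734 = \left(192 - \left(-2 + \frac{i \sqrt{310}}{4}\right)\right) - 128734 = \left(192 + \left(2 - \frac{i \sqrt{310}}{4}\right)\right) - 128734 = \left(194 - \frac{i \sqrt{310}}{4}\right) - 128734 = -128540 - \frac{i \sqrt{310}}{4}$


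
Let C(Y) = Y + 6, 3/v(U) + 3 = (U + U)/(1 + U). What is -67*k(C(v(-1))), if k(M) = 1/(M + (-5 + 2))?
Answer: -67/3 ≈ -22.333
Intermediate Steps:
v(U) = 3/(-3 + 2*U/(1 + U)) (v(U) = 3/(-3 + (U + U)/(1 + U)) = 3/(-3 + (2*U)/(1 + U)) = 3/(-3 + 2*U/(1 + U)))
C(Y) = 6 + Y
k(M) = 1/(-3 + M) (k(M) = 1/(M - 3) = 1/(-3 + M))
-67*k(C(v(-1))) = -67/(-3 + (6 + 3*(-1 - 1*(-1))/(3 - 1))) = -67/(-3 + (6 + 3*(-1 + 1)/2)) = -67/(-3 + (6 + 3*(½)*0)) = -67/(-3 + (6 + 0)) = -67/(-3 + 6) = -67/3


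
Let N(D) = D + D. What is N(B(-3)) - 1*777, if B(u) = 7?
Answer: -763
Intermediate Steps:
N(D) = 2*D
N(B(-3)) - 1*777 = 2*7 - 1*777 = 14 - 777 = -763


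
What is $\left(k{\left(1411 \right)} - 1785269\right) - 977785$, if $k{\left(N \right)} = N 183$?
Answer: $-2504841$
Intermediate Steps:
$k{\left(N \right)} = 183 N$
$\left(k{\left(1411 \right)} - 1785269\right) - 977785 = \left(183 \cdot 1411 - 1785269\right) - 977785 = \left(258213 - 1785269\right) - 977785 = -1527056 - 977785 = -2504841$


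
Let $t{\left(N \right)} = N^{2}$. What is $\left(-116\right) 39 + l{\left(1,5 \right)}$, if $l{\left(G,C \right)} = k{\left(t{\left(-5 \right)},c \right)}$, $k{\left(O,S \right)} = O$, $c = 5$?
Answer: $-4499$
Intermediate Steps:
$l{\left(G,C \right)} = 25$ ($l{\left(G,C \right)} = \left(-5\right)^{2} = 25$)
$\left(-116\right) 39 + l{\left(1,5 \right)} = \left(-116\right) 39 + 25 = -4524 + 25 = -4499$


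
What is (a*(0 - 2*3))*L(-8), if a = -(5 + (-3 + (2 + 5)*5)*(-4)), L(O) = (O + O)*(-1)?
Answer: -11808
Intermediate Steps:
L(O) = -2*O (L(O) = (2*O)*(-1) = -2*O)
a = 123 (a = -(5 + (-3 + 7*5)*(-4)) = -(5 + (-3 + 35)*(-4)) = -(5 + 32*(-4)) = -(5 - 128) = -1*(-123) = 123)
(a*(0 - 2*3))*L(-8) = (123*(0 - 2*3))*(-2*(-8)) = (123*(0 - 6))*16 = (123*(-6))*16 = -738*16 = -11808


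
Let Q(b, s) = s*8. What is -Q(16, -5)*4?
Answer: 160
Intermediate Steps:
Q(b, s) = 8*s
-Q(16, -5)*4 = -8*(-5)*4 = -(-40)*4 = -1*(-160) = 160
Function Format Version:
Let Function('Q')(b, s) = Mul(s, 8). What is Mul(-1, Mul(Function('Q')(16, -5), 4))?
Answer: 160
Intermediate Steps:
Function('Q')(b, s) = Mul(8, s)
Mul(-1, Mul(Function('Q')(16, -5), 4)) = Mul(-1, Mul(Mul(8, -5), 4)) = Mul(-1, Mul(-40, 4)) = Mul(-1, -160) = 160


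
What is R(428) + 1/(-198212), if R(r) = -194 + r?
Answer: 46381607/198212 ≈ 234.00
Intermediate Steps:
R(428) + 1/(-198212) = (-194 + 428) + 1/(-198212) = 234 - 1/198212 = 46381607/198212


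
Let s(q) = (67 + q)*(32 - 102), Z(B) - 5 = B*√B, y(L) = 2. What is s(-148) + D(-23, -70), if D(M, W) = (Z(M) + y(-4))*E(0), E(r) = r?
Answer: 5670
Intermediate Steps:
Z(B) = 5 + B^(3/2) (Z(B) = 5 + B*√B = 5 + B^(3/2))
s(q) = -4690 - 70*q (s(q) = (67 + q)*(-70) = -4690 - 70*q)
D(M, W) = 0 (D(M, W) = ((5 + M^(3/2)) + 2)*0 = (7 + M^(3/2))*0 = 0)
s(-148) + D(-23, -70) = (-4690 - 70*(-148)) + 0 = (-4690 + 10360) + 0 = 5670 + 0 = 5670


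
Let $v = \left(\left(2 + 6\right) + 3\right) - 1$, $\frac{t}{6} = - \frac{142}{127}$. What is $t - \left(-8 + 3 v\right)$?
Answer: $- \frac{3646}{127} \approx -28.709$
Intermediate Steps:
$t = - \frac{852}{127}$ ($t = 6 \left(- \frac{142}{127}\right) = - \frac{852}{127} \approx -6.7087$)
$v = 10$ ($v = \left(8 + 3\right) - 1 = 11 - 1 = 10$)
$t - \left(-8 + 3 v\right) = - \frac{852}{127} - \left(-8 + 3 \cdot 10\right) = - \frac{852}{127} - \left(-8 + 30\right) = - \frac{852}{127} - 22 = - \frac{3646}{127}$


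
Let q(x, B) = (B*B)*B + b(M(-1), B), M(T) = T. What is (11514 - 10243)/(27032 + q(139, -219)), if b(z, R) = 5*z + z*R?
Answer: -1271/10476213 ≈ -0.00012132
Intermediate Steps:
b(z, R) = 5*z + R*z
q(x, B) = -5 + B**3 - B (q(x, B) = (B*B)*B - (5 + B) = B**2*B + (-5 - B) = B**3 + (-5 - B) = -5 + B**3 - B)
(11514 - 10243)/(27032 + q(139, -219)) = (11514 - 10243)/(27032 + (-5 + (-219)**3 - 1*(-219))) = 1271/(27032 + (-5 - 10503459 + 219)) = 1271/(27032 - 10503245) = 1271/(-10476213) = 1271*(-1/10476213) = -1271/10476213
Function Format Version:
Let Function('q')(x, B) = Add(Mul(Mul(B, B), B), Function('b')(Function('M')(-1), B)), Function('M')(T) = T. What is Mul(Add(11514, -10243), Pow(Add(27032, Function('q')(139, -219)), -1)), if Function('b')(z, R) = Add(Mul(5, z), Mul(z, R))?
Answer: Rational(-1271, 10476213) ≈ -0.00012132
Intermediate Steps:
Function('b')(z, R) = Add(Mul(5, z), Mul(R, z))
Function('q')(x, B) = Add(-5, Pow(B, 3), Mul(-1, B)) (Function('q')(x, B) = Add(Mul(Mul(B, B), B), Mul(-1, Add(5, B))) = Add(Mul(Pow(B, 2), B), Add(-5, Mul(-1, B))) = Add(Pow(B, 3), Add(-5, Mul(-1, B))) = Add(-5, Pow(B, 3), Mul(-1, B)))
Mul(Add(11514, -10243), Pow(Add(27032, Function('q')(139, -219)), -1)) = Mul(Add(11514, -10243), Pow(Add(27032, Add(-5, Pow(-219, 3), Mul(-1, -219))), -1)) = Mul(1271, Pow(Add(27032, Add(-5, -10503459, 219)), -1)) = Mul(1271, Pow(Add(27032, -10503245), -1)) = Mul(1271, Pow(-10476213, -1)) = Mul(1271, Rational(-1, 10476213)) = Rational(-1271, 10476213)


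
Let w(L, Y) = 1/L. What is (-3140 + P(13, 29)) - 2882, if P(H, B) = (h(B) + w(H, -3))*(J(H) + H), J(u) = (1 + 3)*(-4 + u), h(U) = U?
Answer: -59764/13 ≈ -4597.2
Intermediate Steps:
J(u) = -16 + 4*u (J(u) = 4*(-4 + u) = -16 + 4*u)
P(H, B) = (-16 + 5*H)*(B + 1/H) (P(H, B) = (B + 1/H)*((-16 + 4*H) + H) = (B + 1/H)*(-16 + 5*H) = (-16 + 5*H)*(B + 1/H))
(-3140 + P(13, 29)) - 2882 = (-3140 + (5 - 16*29 - 16/13 + 5*29*13)) - 2882 = (-3140 + (5 - 464 - 16*1/13 + 1885)) - 2882 = (-3140 + (5 - 464 - 16/13 + 1885)) - 2882 = (-3140 + 18522/13) - 2882 = -22298/13 - 2882 = -59764/13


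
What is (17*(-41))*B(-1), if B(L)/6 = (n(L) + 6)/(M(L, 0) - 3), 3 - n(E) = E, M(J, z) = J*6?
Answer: 13940/3 ≈ 4646.7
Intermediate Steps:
M(J, z) = 6*J
n(E) = 3 - E
B(L) = 6*(9 - L)/(-3 + 6*L) (B(L) = 6*(((3 - L) + 6)/(6*L - 3)) = 6*((9 - L)/(-3 + 6*L)) = 6*(9 - L)/(-3 + 6*L))
(17*(-41))*B(-1) = (17*(-41))*(2*(9 - 1*(-1))/(-1 + 2*(-1))) = -1394*(9 + 1)/(-1 - 2) = -1394*10/(-3) = -1394*(-1)*10/3 = -697*(-20/3) = 13940/3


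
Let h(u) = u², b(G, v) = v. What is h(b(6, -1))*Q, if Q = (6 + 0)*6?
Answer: 36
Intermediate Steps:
Q = 36 (Q = 6*6 = 36)
h(b(6, -1))*Q = (-1)²*36 = 1*36 = 36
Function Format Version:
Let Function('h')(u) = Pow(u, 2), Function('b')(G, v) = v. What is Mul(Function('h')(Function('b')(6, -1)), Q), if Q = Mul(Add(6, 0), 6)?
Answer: 36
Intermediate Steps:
Q = 36 (Q = Mul(6, 6) = 36)
Mul(Function('h')(Function('b')(6, -1)), Q) = Mul(Pow(-1, 2), 36) = Mul(1, 36) = 36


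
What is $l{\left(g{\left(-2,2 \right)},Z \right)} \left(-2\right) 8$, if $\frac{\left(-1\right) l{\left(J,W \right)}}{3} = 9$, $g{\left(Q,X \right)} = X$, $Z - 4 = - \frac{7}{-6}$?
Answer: $432$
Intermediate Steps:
$Z = \frac{31}{6}$ ($Z = 4 - \frac{7}{-6} = 4 - - \frac{7}{6} = 4 + \frac{7}{6} = \frac{31}{6} \approx 5.1667$)
$l{\left(J,W \right)} = -27$ ($l{\left(J,W \right)} = \left(-3\right) 9 = -27$)
$l{\left(g{\left(-2,2 \right)},Z \right)} \left(-2\right) 8 = \left(-27\right) \left(-2\right) 8 = 54 \cdot 8 = 432$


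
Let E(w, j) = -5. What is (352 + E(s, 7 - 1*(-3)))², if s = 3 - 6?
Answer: 120409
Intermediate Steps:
s = -3
(352 + E(s, 7 - 1*(-3)))² = (352 - 5)² = 347² = 120409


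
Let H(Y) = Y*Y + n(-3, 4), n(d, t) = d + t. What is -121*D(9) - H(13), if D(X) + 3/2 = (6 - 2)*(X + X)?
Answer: -17401/2 ≈ -8700.5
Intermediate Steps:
D(X) = -3/2 + 8*X (D(X) = -3/2 + (6 - 2)*(X + X) = -3/2 + 4*(2*X) = -3/2 + 8*X)
H(Y) = 1 + Y² (H(Y) = Y*Y + (-3 + 4) = Y² + 1 = 1 + Y²)
-121*D(9) - H(13) = -121*(-3/2 + 8*9) - (1 + 13²) = -121*(-3/2 + 72) - (1 + 169) = -121*141/2 - 1*170 = -17061/2 - 170 = -17401/2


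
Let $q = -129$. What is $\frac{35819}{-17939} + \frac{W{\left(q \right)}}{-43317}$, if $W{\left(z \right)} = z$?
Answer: $- \frac{516419164}{259021221} \approx -1.9937$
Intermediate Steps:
$\frac{35819}{-17939} + \frac{W{\left(q \right)}}{-43317} = \frac{35819}{-17939} - \frac{129}{-43317} = 35819 \left(- \frac{1}{17939}\right) - - \frac{43}{14439} = - \frac{35819}{17939} + \frac{43}{14439} = - \frac{516419164}{259021221}$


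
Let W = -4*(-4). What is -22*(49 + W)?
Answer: -1430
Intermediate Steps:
W = 16
-22*(49 + W) = -22*(49 + 16) = -22*65 = -1430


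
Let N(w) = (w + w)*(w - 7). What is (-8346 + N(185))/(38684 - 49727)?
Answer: -57514/11043 ≈ -5.2082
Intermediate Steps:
N(w) = 2*w*(-7 + w) (N(w) = (2*w)*(-7 + w) = 2*w*(-7 + w))
(-8346 + N(185))/(38684 - 49727) = (-8346 + 2*185*(-7 + 185))/(38684 - 49727) = (-8346 + 2*185*178)/(-11043) = (-8346 + 65860)*(-1/11043) = 57514*(-1/11043) = -57514/11043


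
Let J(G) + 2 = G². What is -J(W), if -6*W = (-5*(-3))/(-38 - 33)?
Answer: 40303/20164 ≈ 1.9988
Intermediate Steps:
W = 5/142 (W = -(-5*(-3))/(6*(-38 - 33)) = -15/(6*(-71)) = -(-1)*15/426 = -⅙*(-15/71) = 5/142 ≈ 0.035211)
J(G) = -2 + G²
-J(W) = -(-2 + (5/142)²) = -(-2 + 25/20164) = -1*(-40303/20164) = 40303/20164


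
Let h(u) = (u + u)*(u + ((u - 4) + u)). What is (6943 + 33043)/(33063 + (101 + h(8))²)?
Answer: 19993/105152 ≈ 0.19013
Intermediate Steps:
h(u) = 2*u*(-4 + 3*u) (h(u) = (2*u)*(u + ((-4 + u) + u)) = (2*u)*(u + (-4 + 2*u)) = (2*u)*(-4 + 3*u) = 2*u*(-4 + 3*u))
(6943 + 33043)/(33063 + (101 + h(8))²) = (6943 + 33043)/(33063 + (101 + 2*8*(-4 + 3*8))²) = 39986/(33063 + (101 + 2*8*(-4 + 24))²) = 39986/(33063 + (101 + 2*8*20)²) = 39986/(33063 + (101 + 320)²) = 39986/(33063 + 421²) = 39986/(33063 + 177241) = 39986/210304 = 39986*(1/210304) = 19993/105152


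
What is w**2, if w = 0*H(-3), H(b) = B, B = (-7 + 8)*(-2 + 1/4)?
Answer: 0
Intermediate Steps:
B = -7/4 (B = 1*(-2 + 1/4) = 1*(-7/4) = -7/4 ≈ -1.7500)
H(b) = -7/4
w = 0 (w = 0*(-7/4) = 0)
w**2 = 0**2 = 0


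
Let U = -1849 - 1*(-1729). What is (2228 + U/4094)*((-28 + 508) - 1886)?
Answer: -6412282336/2047 ≈ -3.1325e+6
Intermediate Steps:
U = -120 (U = -1849 + 1729 = -120)
(2228 + U/4094)*((-28 + 508) - 1886) = (2228 - 120/4094)*((-28 + 508) - 1886) = (2228 - 120*1/4094)*(480 - 1886) = (2228 - 60/2047)*(-1406) = (4560656/2047)*(-1406) = -6412282336/2047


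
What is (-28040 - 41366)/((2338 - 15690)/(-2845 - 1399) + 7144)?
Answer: -36819883/3791561 ≈ -9.7110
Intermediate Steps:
(-28040 - 41366)/((2338 - 15690)/(-2845 - 1399) + 7144) = -69406/(-13352/(-4244) + 7144) = -69406/(-13352*(-1/4244) + 7144) = -69406/(3338/1061 + 7144) = -69406/7583122/1061 = -69406*1061/7583122 = -36819883/3791561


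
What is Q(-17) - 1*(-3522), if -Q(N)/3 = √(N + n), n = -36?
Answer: 3522 - 3*I*√53 ≈ 3522.0 - 21.84*I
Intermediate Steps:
Q(N) = -3*√(-36 + N) (Q(N) = -3*√(N - 36) = -3*√(-36 + N))
Q(-17) - 1*(-3522) = -3*√(-36 - 17) - 1*(-3522) = -3*I*√53 + 3522 = 3522 - 3*I*√53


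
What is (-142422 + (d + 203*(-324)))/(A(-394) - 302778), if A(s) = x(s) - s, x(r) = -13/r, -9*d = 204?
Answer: 246112100/357417849 ≈ 0.68858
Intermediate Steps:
d = -68/3 (d = -⅑*204 = -68/3 ≈ -22.667)
A(s) = -s - 13/s (A(s) = -13/s - s = -s - 13/s)
(-142422 + (d + 203*(-324)))/(A(-394) - 302778) = (-142422 + (-68/3 + 203*(-324)))/((-1*(-394) - 13/(-394)) - 302778) = (-142422 + (-68/3 - 65772))/((394 - 13*(-1/394)) - 302778) = (-142422 - 197384/3)/((394 + 13/394) - 302778) = -624650/(3*(155249/394 - 302778)) = -624650/(3*(-119139283/394)) = -624650/3*(-394/119139283) = 246112100/357417849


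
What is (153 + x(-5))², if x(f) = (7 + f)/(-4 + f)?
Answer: 1890625/81 ≈ 23341.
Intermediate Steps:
x(f) = (7 + f)/(-4 + f)
(153 + x(-5))² = (153 + (7 - 5)/(-4 - 5))² = (153 + 2/(-9))² = (153 - ⅑*2)² = (153 - 2/9)² = (1375/9)² = 1890625/81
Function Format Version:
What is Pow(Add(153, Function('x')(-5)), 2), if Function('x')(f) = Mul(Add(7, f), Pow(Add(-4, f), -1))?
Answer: Rational(1890625, 81) ≈ 23341.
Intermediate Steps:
Function('x')(f) = Mul(Pow(Add(-4, f), -1), Add(7, f))
Pow(Add(153, Function('x')(-5)), 2) = Pow(Add(153, Mul(Pow(Add(-4, -5), -1), Add(7, -5))), 2) = Pow(Add(153, Mul(Pow(-9, -1), 2)), 2) = Pow(Add(153, Mul(Rational(-1, 9), 2)), 2) = Pow(Add(153, Rational(-2, 9)), 2) = Pow(Rational(1375, 9), 2) = Rational(1890625, 81)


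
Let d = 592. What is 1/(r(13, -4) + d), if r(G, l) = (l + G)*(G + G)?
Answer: 1/826 ≈ 0.0012107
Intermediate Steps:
r(G, l) = 2*G*(G + l) (r(G, l) = (G + l)*(2*G) = 2*G*(G + l))
1/(r(13, -4) + d) = 1/(2*13*(13 - 4) + 592) = 1/(2*13*9 + 592) = 1/(234 + 592) = 1/826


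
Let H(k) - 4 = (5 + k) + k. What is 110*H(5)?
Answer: 2090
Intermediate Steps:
H(k) = 9 + 2*k (H(k) = 4 + ((5 + k) + k) = 4 + (5 + 2*k) = 9 + 2*k)
110*H(5) = 110*(9 + 2*5) = 110*(9 + 10) = 110*19 = 2090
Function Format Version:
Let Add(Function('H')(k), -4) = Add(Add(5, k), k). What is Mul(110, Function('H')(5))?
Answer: 2090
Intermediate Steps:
Function('H')(k) = Add(9, Mul(2, k)) (Function('H')(k) = Add(4, Add(Add(5, k), k)) = Add(4, Add(5, Mul(2, k))) = Add(9, Mul(2, k)))
Mul(110, Function('H')(5)) = Mul(110, Add(9, Mul(2, 5))) = Mul(110, Add(9, 10)) = Mul(110, 19) = 2090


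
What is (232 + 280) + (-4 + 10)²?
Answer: 548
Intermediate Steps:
(232 + 280) + (-4 + 10)² = 512 + 6² = 512 + 36 = 548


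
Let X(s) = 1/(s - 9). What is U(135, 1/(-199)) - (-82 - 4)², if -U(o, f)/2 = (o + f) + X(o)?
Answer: -96108715/12537 ≈ -7666.0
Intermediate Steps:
X(s) = 1/(-9 + s)
U(o, f) = -2*f - 2*o - 2/(-9 + o) (U(o, f) = -2*((o + f) + 1/(-9 + o)) = -2*((f + o) + 1/(-9 + o)) = -2*(f + o + 1/(-9 + o)) = -2*f - 2*o - 2/(-9 + o))
U(135, 1/(-199)) - (-82 - 4)² = 2*(-1 + (-9 + 135)*(-1/(-199) - 1*135))/(-9 + 135) - (-82 - 4)² = 2*(-1 + 126*(-1*(-1/199) - 135))/126 - 1*(-86)² = 2*(1/126)*(-1 + 126*(1/199 - 135)) - 1*7396 = 2*(1/126)*(-1 + 126*(-26864/199)) - 7396 = 2*(1/126)*(-1 - 3384864/199) - 7396 = 2*(1/126)*(-3385063/199) - 7396 = -3385063/12537 - 7396 = -96108715/12537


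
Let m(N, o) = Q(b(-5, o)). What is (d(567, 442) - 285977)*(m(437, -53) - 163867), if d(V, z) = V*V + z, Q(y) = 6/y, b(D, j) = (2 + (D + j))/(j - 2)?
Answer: -82480471447/14 ≈ -5.8915e+9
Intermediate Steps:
b(D, j) = (2 + D + j)/(-2 + j)
d(V, z) = z + V² (d(V, z) = V² + z = z + V²)
m(N, o) = 6*(-2 + o)/(-3 + o) (m(N, o) = 6/(((2 - 5 + o)/(-2 + o))) = 6/(((-3 + o)/(-2 + o))) = 6*((-2 + o)/(-3 + o)) = 6*(-2 + o)/(-3 + o))
(d(567, 442) - 285977)*(m(437, -53) - 163867) = ((442 + 567²) - 285977)*(6*(-2 - 53)/(-3 - 53) - 163867) = ((442 + 321489) - 285977)*(6*(-55)/(-56) - 163867) = (321931 - 285977)*(6*(-1/56)*(-55) - 163867) = 35954*(165/28 - 163867) = 35954*(-4588111/28) = -82480471447/14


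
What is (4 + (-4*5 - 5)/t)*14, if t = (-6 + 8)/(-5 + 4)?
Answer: 231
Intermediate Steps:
t = -2 (t = 2/(-1) = 2*(-1) = -2)
(4 + (-4*5 - 5)/t)*14 = (4 + (-4*5 - 5)/(-2))*14 = (4 + (-20 - 5)*(-1/2))*14 = (4 - 25*(-1/2))*14 = (4 + 25/2)*14 = (33/2)*14 = 231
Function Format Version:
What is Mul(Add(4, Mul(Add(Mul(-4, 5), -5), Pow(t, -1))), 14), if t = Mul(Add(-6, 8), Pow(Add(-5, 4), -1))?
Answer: 231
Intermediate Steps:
t = -2 (t = Mul(2, Pow(-1, -1)) = Mul(2, -1) = -2)
Mul(Add(4, Mul(Add(Mul(-4, 5), -5), Pow(t, -1))), 14) = Mul(Add(4, Mul(Add(Mul(-4, 5), -5), Pow(-2, -1))), 14) = Mul(Add(4, Mul(Add(-20, -5), Rational(-1, 2))), 14) = Mul(Add(4, Mul(-25, Rational(-1, 2))), 14) = Mul(Add(4, Rational(25, 2)), 14) = Mul(Rational(33, 2), 14) = 231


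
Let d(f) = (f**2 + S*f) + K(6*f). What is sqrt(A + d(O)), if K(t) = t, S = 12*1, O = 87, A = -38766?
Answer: I*sqrt(29631) ≈ 172.14*I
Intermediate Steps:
S = 12
d(f) = f**2 + 18*f (d(f) = (f**2 + 12*f) + 6*f = f**2 + 18*f)
sqrt(A + d(O)) = sqrt(-38766 + 87*(18 + 87)) = sqrt(-38766 + 87*105) = sqrt(-38766 + 9135) = sqrt(-29631) = I*sqrt(29631)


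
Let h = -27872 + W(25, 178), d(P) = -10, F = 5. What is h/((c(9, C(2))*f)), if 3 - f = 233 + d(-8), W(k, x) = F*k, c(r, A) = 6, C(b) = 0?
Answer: 9249/440 ≈ 21.020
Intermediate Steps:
W(k, x) = 5*k
f = -220 (f = 3 - (233 - 10) = 3 - 1*223 = 3 - 223 = -220)
h = -27747 (h = -27872 + 5*25 = -27872 + 125 = -27747)
h/((c(9, C(2))*f)) = -27747/(6*(-220)) = -27747/(-1320) = -27747*(-1/1320) = 9249/440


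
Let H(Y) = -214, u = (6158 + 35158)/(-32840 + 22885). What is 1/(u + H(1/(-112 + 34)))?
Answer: -905/197426 ≈ -0.0045840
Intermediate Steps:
u = -3756/905 (u = 41316/(-9955) = 41316*(-1/9955) = -3756/905 ≈ -4.1503)
1/(u + H(1/(-112 + 34))) = 1/(-3756/905 - 214) = 1/(-197426/905) = -905/197426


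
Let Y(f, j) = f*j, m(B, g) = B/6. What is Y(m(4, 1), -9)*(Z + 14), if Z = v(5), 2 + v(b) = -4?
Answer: -48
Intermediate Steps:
v(b) = -6 (v(b) = -2 - 4 = -6)
m(B, g) = B/6 (m(B, g) = B*(1/6) = B/6)
Z = -6
Y(m(4, 1), -9)*(Z + 14) = (((1/6)*4)*(-9))*(-6 + 14) = ((2/3)*(-9))*8 = -6*8 = -48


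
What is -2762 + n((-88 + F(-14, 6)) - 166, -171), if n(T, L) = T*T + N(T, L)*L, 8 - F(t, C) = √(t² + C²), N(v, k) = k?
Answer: 87227 + 984*√58 ≈ 94721.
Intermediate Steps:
F(t, C) = 8 - √(C² + t²) (F(t, C) = 8 - √(t² + C²) = 8 - √(C² + t²))
n(T, L) = L² + T² (n(T, L) = T*T + L*L = T² + L² = L² + T²)
-2762 + n((-88 + F(-14, 6)) - 166, -171) = -2762 + ((-171)² + ((-88 + (8 - √(6² + (-14)²))) - 166)²) = -2762 + (29241 + ((-88 + (8 - √(36 + 196))) - 166)²) = -2762 + (29241 + ((-88 + (8 - √232)) - 166)²) = -2762 + (29241 + ((-88 + (8 - 2*√58)) - 166)²) = -2762 + (29241 + ((-80 - 2*√58) - 166)²) = -2762 + (29241 + (-246 - 2*√58)²) = 26479 + (-246 - 2*√58)²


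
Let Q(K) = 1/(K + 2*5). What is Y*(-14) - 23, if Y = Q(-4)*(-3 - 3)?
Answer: -9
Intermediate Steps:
Q(K) = 1/(10 + K) (Q(K) = 1/(K + 10) = 1/(10 + K))
Y = -1 (Y = (-3 - 3)/(10 - 4) = -6/6 = (⅙)*(-6) = -1)
Y*(-14) - 23 = -1*(-14) - 23 = 14 - 23 = -9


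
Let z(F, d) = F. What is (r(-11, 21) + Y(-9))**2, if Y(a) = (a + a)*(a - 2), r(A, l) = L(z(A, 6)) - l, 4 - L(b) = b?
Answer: 36864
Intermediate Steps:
L(b) = 4 - b
r(A, l) = 4 - A - l (r(A, l) = (4 - A) - l = 4 - A - l)
Y(a) = 2*a*(-2 + a) (Y(a) = (2*a)*(-2 + a) = 2*a*(-2 + a))
(r(-11, 21) + Y(-9))**2 = ((4 - 1*(-11) - 1*21) + 2*(-9)*(-2 - 9))**2 = ((4 + 11 - 21) + 2*(-9)*(-11))**2 = (-6 + 198)**2 = 192**2 = 36864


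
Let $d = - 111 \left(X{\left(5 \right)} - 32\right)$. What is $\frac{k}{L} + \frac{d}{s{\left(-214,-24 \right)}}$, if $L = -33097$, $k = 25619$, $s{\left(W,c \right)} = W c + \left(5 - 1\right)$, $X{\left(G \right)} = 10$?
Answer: $- \frac{25429393}{85059290} \approx -0.29896$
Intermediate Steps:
$s{\left(W,c \right)} = 4 + W c$ ($s{\left(W,c \right)} = W c + 4 = 4 + W c$)
$d = 2442$ ($d = - 111 \left(10 - 32\right) = \left(-111\right) \left(-22\right) = 2442$)
$\frac{k}{L} + \frac{d}{s{\left(-214,-24 \right)}} = \frac{25619}{-33097} + \frac{2442}{4 - -5136} = 25619 \left(- \frac{1}{33097}\right) + \frac{2442}{4 + 5136} = - \frac{25619}{33097} + \frac{2442}{5140} = - \frac{25619}{33097} + 2442 \cdot \frac{1}{5140} = - \frac{25619}{33097} + \frac{1221}{2570} = - \frac{25429393}{85059290}$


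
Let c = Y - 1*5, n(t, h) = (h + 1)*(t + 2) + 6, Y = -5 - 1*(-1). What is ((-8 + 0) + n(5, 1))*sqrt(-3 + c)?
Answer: 24*I*sqrt(3) ≈ 41.569*I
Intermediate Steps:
Y = -4 (Y = -5 + 1 = -4)
n(t, h) = 6 + (1 + h)*(2 + t) (n(t, h) = (1 + h)*(2 + t) + 6 = 6 + (1 + h)*(2 + t))
c = -9 (c = -4 - 1*5 = -4 - 5 = -9)
((-8 + 0) + n(5, 1))*sqrt(-3 + c) = ((-8 + 0) + (8 + 5 + 2*1 + 1*5))*sqrt(-3 - 9) = (-8 + (8 + 5 + 2 + 5))*sqrt(-12) = (-8 + 20)*(2*I*sqrt(3)) = 12*(2*I*sqrt(3)) = 24*I*sqrt(3)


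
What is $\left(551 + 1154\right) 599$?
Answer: $1021295$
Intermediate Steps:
$\left(551 + 1154\right) 599 = 1705 \cdot 599 = 1021295$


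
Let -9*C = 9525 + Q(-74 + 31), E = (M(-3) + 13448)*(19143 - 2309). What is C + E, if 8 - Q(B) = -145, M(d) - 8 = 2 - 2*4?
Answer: 679248674/3 ≈ 2.2642e+8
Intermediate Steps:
M(d) = 2 (M(d) = 8 + (2 - 2*4) = 8 + (2 - 8) = 8 - 6 = 2)
Q(B) = 153 (Q(B) = 8 - 1*(-145) = 8 + 145 = 153)
E = 226417300 (E = (2 + 13448)*(19143 - 2309) = 13450*16834 = 226417300)
C = -3226/3 (C = -(9525 + 153)/9 = -⅑*9678 = -3226/3 ≈ -1075.3)
C + E = -3226/3 + 226417300 = 679248674/3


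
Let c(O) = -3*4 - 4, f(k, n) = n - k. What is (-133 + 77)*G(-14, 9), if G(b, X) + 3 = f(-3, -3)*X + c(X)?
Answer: 1064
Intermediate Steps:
c(O) = -16 (c(O) = -12 - 4 = -16)
G(b, X) = -19 (G(b, X) = -3 + ((-3 - 1*(-3))*X - 16) = -3 + ((-3 + 3)*X - 16) = -3 + (0*X - 16) = -3 + (0 - 16) = -3 - 16 = -19)
(-133 + 77)*G(-14, 9) = (-133 + 77)*(-19) = -56*(-19) = 1064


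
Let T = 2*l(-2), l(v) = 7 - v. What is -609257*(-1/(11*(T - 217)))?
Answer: -55387/199 ≈ -278.33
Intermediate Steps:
T = 18 (T = 2*(7 - 1*(-2)) = 2*(7 + 2) = 2*9 = 18)
-609257*(-1/(11*(T - 217))) = -609257*(-1/(11*(18 - 217))) = -609257/((-199*(-11))) = -609257/2189 = -609257*1/2189 = -55387/199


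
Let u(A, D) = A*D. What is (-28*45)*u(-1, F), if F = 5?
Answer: 6300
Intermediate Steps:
(-28*45)*u(-1, F) = (-28*45)*(-1*5) = -1260*(-5) = 6300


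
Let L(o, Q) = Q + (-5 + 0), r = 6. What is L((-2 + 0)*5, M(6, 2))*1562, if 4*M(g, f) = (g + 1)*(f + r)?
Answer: 14058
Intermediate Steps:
M(g, f) = (1 + g)*(6 + f)/4 (M(g, f) = ((g + 1)*(f + 6))/4 = ((1 + g)*(6 + f))/4 = (1 + g)*(6 + f)/4)
L(o, Q) = -5 + Q (L(o, Q) = Q - 5 = -5 + Q)
L((-2 + 0)*5, M(6, 2))*1562 = (-5 + (3/2 + (¼)*2 + (3/2)*6 + (¼)*2*6))*1562 = (-5 + (3/2 + ½ + 9 + 3))*1562 = (-5 + 14)*1562 = 9*1562 = 14058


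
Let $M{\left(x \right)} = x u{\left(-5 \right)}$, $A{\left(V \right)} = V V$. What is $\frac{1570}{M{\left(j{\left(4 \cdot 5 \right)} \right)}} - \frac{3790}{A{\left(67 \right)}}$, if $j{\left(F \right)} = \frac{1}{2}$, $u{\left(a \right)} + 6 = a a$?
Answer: $\frac{14023450}{85291} \approx 164.42$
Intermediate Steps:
$u{\left(a \right)} = -6 + a^{2}$ ($u{\left(a \right)} = -6 + a a = -6 + a^{2}$)
$A{\left(V \right)} = V^{2}$
$j{\left(F \right)} = \frac{1}{2}$
$M{\left(x \right)} = 19 x$ ($M{\left(x \right)} = x \left(-6 + \left(-5\right)^{2}\right) = x \left(-6 + 25\right) = x 19 = 19 x$)
$\frac{1570}{M{\left(j{\left(4 \cdot 5 \right)} \right)}} - \frac{3790}{A{\left(67 \right)}} = \frac{1570}{19 \cdot \frac{1}{2}} - \frac{3790}{67^{2}} = \frac{1570}{\frac{19}{2}} - \frac{3790}{4489} = 1570 \cdot \frac{2}{19} - \frac{3790}{4489} = \frac{3140}{19} - \frac{3790}{4489} = \frac{14023450}{85291}$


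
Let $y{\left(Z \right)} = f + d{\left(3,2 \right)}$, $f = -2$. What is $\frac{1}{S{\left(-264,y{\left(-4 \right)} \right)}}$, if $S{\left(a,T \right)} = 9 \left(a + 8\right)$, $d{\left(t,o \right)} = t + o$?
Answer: $- \frac{1}{2304} \approx -0.00043403$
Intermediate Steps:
$d{\left(t,o \right)} = o + t$
$y{\left(Z \right)} = 3$ ($y{\left(Z \right)} = -2 + \left(2 + 3\right) = -2 + 5 = 3$)
$S{\left(a,T \right)} = 72 + 9 a$ ($S{\left(a,T \right)} = 9 \left(8 + a\right) = 72 + 9 a$)
$\frac{1}{S{\left(-264,y{\left(-4 \right)} \right)}} = \frac{1}{72 + 9 \left(-264\right)} = \frac{1}{72 - 2376} = \frac{1}{-2304} = - \frac{1}{2304}$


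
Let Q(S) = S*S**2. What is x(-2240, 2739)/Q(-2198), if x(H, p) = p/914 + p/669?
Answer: -1445279/2164383044390224 ≈ -6.6776e-10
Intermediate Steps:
Q(S) = S**3
x(H, p) = 1583*p/611466 (x(H, p) = p*(1/914) + p*(1/669) = p/914 + p/669 = 1583*p/611466)
x(-2240, 2739)/Q(-2198) = ((1583/611466)*2739)/((-2198)**3) = (1445279/203822)/(-10618986392) = (1445279/203822)*(-1/10618986392) = -1445279/2164383044390224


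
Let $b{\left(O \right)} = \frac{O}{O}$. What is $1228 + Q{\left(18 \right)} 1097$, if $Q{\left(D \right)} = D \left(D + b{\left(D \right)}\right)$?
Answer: $376402$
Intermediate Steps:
$b{\left(O \right)} = 1$
$Q{\left(D \right)} = D \left(1 + D\right)$ ($Q{\left(D \right)} = D \left(D + 1\right) = D \left(1 + D\right)$)
$1228 + Q{\left(18 \right)} 1097 = 1228 + 18 \left(1 + 18\right) 1097 = 1228 + 18 \cdot 19 \cdot 1097 = 1228 + 342 \cdot 1097 = 1228 + 375174 = 376402$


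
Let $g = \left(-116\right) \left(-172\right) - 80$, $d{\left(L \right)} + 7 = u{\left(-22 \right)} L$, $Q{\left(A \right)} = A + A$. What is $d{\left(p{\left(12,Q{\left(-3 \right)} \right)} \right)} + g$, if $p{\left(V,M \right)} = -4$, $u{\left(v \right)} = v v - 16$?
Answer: $17993$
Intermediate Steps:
$u{\left(v \right)} = -16 + v^{2}$ ($u{\left(v \right)} = v^{2} - 16 = -16 + v^{2}$)
$Q{\left(A \right)} = 2 A$
$d{\left(L \right)} = -7 + 468 L$ ($d{\left(L \right)} = -7 + \left(-16 + \left(-22\right)^{2}\right) L = -7 + \left(-16 + 484\right) L = -7 + 468 L$)
$g = 19872$ ($g = 19952 - 80 = 19872$)
$d{\left(p{\left(12,Q{\left(-3 \right)} \right)} \right)} + g = \left(-7 + 468 \left(-4\right)\right) + 19872 = \left(-7 - 1872\right) + 19872 = -1879 + 19872 = 17993$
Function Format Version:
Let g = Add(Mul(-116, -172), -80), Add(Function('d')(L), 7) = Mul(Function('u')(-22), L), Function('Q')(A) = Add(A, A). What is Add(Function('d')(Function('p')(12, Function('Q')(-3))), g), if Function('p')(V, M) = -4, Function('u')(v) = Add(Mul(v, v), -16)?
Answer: 17993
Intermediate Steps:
Function('u')(v) = Add(-16, Pow(v, 2)) (Function('u')(v) = Add(Pow(v, 2), -16) = Add(-16, Pow(v, 2)))
Function('Q')(A) = Mul(2, A)
Function('d')(L) = Add(-7, Mul(468, L)) (Function('d')(L) = Add(-7, Mul(Add(-16, Pow(-22, 2)), L)) = Add(-7, Mul(Add(-16, 484), L)) = Add(-7, Mul(468, L)))
g = 19872 (g = Add(19952, -80) = 19872)
Add(Function('d')(Function('p')(12, Function('Q')(-3))), g) = Add(Add(-7, Mul(468, -4)), 19872) = Add(Add(-7, -1872), 19872) = Add(-1879, 19872) = 17993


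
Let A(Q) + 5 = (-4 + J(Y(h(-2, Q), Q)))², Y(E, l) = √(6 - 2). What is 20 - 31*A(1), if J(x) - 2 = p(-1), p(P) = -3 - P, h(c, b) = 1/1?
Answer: -321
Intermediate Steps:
h(c, b) = 1 (h(c, b) = 1*1 = 1)
Y(E, l) = 2 (Y(E, l) = √4 = 2)
J(x) = 0 (J(x) = 2 + (-3 - 1*(-1)) = 2 + (-3 + 1) = 2 - 2 = 0)
A(Q) = 11 (A(Q) = -5 + (-4 + 0)² = -5 + (-4)² = -5 + 16 = 11)
20 - 31*A(1) = 20 - 31*11 = 20 - 341 = -321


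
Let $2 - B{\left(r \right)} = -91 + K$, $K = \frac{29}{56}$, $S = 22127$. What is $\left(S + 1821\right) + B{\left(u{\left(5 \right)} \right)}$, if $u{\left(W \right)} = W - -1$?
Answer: $\frac{1346267}{56} \approx 24040.0$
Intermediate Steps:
$u{\left(W \right)} = 1 + W$ ($u{\left(W \right)} = W + 1 = 1 + W$)
$K = \frac{29}{56}$ ($K = 29 \cdot \frac{1}{56} = \frac{29}{56} \approx 0.51786$)
$B{\left(r \right)} = \frac{5179}{56}$ ($B{\left(r \right)} = 2 - \left(-91 + \frac{29}{56}\right) = 2 - - \frac{5067}{56} = 2 + \frac{5067}{56} = \frac{5179}{56}$)
$\left(S + 1821\right) + B{\left(u{\left(5 \right)} \right)} = \left(22127 + 1821\right) + \frac{5179}{56} = 23948 + \frac{5179}{56} = \frac{1346267}{56}$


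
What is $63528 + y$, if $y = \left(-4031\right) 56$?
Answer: $-162208$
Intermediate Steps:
$y = -225736$
$63528 + y = 63528 - 225736 = -162208$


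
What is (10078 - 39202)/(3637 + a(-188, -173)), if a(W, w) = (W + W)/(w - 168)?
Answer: -3310428/413531 ≈ -8.0053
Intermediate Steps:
a(W, w) = 2*W/(-168 + w) (a(W, w) = (2*W)/(-168 + w) = 2*W/(-168 + w))
(10078 - 39202)/(3637 + a(-188, -173)) = (10078 - 39202)/(3637 + 2*(-188)/(-168 - 173)) = -29124/(3637 + 2*(-188)/(-341)) = -29124/(3637 + 2*(-188)*(-1/341)) = -29124/(3637 + 376/341) = -29124/1240593/341 = -29124*341/1240593 = -3310428/413531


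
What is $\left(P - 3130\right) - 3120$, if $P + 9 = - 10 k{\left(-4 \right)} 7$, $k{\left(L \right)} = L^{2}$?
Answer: $-7379$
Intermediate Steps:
$P = -1129$ ($P = -9 + - 10 \left(-4\right)^{2} \cdot 7 = -9 + \left(-10\right) 16 \cdot 7 = -9 - 1120 = -1129$)
$\left(P - 3130\right) - 3120 = \left(-1129 - 3130\right) - 3120 = -4259 - 3120 = -7379$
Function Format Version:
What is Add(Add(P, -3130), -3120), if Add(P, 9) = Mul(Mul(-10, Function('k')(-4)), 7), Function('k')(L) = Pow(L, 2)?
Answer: -7379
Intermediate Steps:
P = -1129 (P = Add(-9, Mul(Mul(-10, Pow(-4, 2)), 7)) = Add(-9, Mul(Mul(-10, 16), 7)) = Add(-9, Mul(-160, 7)) = Add(-9, -1120) = -1129)
Add(Add(P, -3130), -3120) = Add(Add(-1129, -3130), -3120) = Add(-4259, -3120) = -7379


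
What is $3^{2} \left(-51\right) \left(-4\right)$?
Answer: $1836$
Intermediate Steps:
$3^{2} \left(-51\right) \left(-4\right) = 9 \left(-51\right) \left(-4\right) = \left(-459\right) \left(-4\right) = 1836$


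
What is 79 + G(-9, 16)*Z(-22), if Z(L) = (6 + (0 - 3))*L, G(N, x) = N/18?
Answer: 112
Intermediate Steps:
G(N, x) = N/18 (G(N, x) = N*(1/18) = N/18)
Z(L) = 3*L (Z(L) = (6 - 3)*L = 3*L)
79 + G(-9, 16)*Z(-22) = 79 + ((1/18)*(-9))*(3*(-22)) = 79 - ½*(-66) = 79 + 33 = 112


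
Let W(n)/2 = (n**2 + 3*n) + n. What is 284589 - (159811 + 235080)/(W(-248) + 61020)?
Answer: 51807325025/182044 ≈ 2.8459e+5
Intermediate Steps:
W(n) = 2*n**2 + 8*n (W(n) = 2*((n**2 + 3*n) + n) = 2*(n**2 + 4*n) = 2*n**2 + 8*n)
284589 - (159811 + 235080)/(W(-248) + 61020) = 284589 - (159811 + 235080)/(2*(-248)*(4 - 248) + 61020) = 284589 - 394891/(2*(-248)*(-244) + 61020) = 284589 - 394891/(121024 + 61020) = 284589 - 394891/182044 = 51807325025/182044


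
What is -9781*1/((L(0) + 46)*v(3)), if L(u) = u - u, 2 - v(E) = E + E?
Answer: 9781/184 ≈ 53.158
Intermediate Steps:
v(E) = 2 - 2*E (v(E) = 2 - (E + E) = 2 - 2*E)
L(u) = 0
-9781*1/((L(0) + 46)*v(3)) = -9781*1/((0 + 46)*(2 - 2*3)) = -9781*1/(46*(2 - 6)) = -9781/(46*(-4)) = -9781/(-184) = -9781*(-1/184) = 9781/184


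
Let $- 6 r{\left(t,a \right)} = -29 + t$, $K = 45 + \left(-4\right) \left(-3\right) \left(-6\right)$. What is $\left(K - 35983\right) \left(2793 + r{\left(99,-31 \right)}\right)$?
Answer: $- \frac{300467440}{3} \approx -1.0016 \cdot 10^{8}$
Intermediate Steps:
$K = -27$ ($K = 45 + 12 \left(-6\right) = 45 - 72 = -27$)
$r{\left(t,a \right)} = \frac{29}{6} - \frac{t}{6}$ ($r{\left(t,a \right)} = - \frac{-29 + t}{6} = \frac{29}{6} - \frac{t}{6}$)
$\left(K - 35983\right) \left(2793 + r{\left(99,-31 \right)}\right) = \left(-27 - 35983\right) \left(2793 + \left(\frac{29}{6} - \frac{33}{2}\right)\right) = - 36010 \left(2793 + \left(\frac{29}{6} - \frac{33}{2}\right)\right) = - 36010 \left(2793 - \frac{35}{3}\right) = \left(-36010\right) \frac{8344}{3} = - \frac{300467440}{3}$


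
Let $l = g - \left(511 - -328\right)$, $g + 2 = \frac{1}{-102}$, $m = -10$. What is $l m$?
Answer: $\frac{428915}{51} \approx 8410.1$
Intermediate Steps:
$g = - \frac{205}{102}$ ($g = -2 + \frac{1}{-102} = -2 - \frac{1}{102} = - \frac{205}{102} \approx -2.0098$)
$l = - \frac{85783}{102}$ ($l = - \frac{205}{102} - \left(511 - -328\right) = - \frac{205}{102} - \left(511 + 328\right) = - \frac{205}{102} - 839 = - \frac{85783}{102} \approx -841.01$)
$l m = \left(- \frac{85783}{102}\right) \left(-10\right) = \frac{428915}{51}$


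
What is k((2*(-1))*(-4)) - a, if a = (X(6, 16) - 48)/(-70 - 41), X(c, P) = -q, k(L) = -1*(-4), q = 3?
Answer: 131/37 ≈ 3.5405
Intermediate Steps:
k(L) = 4
X(c, P) = -3 (X(c, P) = -1*3 = -3)
a = 17/37 (a = (-3 - 48)/(-70 - 41) = -51/(-111) = -51*(-1/111) = 17/37 ≈ 0.45946)
k((2*(-1))*(-4)) - a = 4 - 1*17/37 = 4 - 17/37 = 131/37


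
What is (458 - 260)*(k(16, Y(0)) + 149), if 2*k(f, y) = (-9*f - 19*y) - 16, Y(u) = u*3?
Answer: 13662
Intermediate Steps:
Y(u) = 3*u
k(f, y) = -8 - 19*y/2 - 9*f/2 (k(f, y) = ((-9*f - 19*y) - 16)/2 = ((-19*y - 9*f) - 16)/2 = (-16 - 19*y - 9*f)/2 = -8 - 19*y/2 - 9*f/2)
(458 - 260)*(k(16, Y(0)) + 149) = (458 - 260)*((-8 - 57*0/2 - 9/2*16) + 149) = 198*((-8 - 19/2*0 - 72) + 149) = 198*((-8 + 0 - 72) + 149) = 198*(-80 + 149) = 198*69 = 13662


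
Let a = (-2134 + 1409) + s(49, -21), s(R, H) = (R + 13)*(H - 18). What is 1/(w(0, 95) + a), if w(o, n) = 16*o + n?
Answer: -1/3048 ≈ -0.00032808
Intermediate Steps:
s(R, H) = (-18 + H)*(13 + R) (s(R, H) = (13 + R)*(-18 + H) = (-18 + H)*(13 + R))
w(o, n) = n + 16*o
a = -3143 (a = (-2134 + 1409) + (-234 - 18*49 + 13*(-21) - 21*49) = -725 + (-234 - 882 - 273 - 1029) = -725 - 2418 = -3143)
1/(w(0, 95) + a) = 1/((95 + 16*0) - 3143) = 1/((95 + 0) - 3143) = 1/(95 - 3143) = 1/(-3048) = -1/3048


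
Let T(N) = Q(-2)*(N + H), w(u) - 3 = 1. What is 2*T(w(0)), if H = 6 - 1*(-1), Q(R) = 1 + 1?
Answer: 44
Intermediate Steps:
w(u) = 4 (w(u) = 3 + 1 = 4)
Q(R) = 2
H = 7 (H = 6 + 1 = 7)
T(N) = 14 + 2*N (T(N) = 2*(N + 7) = 2*(7 + N) = 14 + 2*N)
2*T(w(0)) = 2*(14 + 2*4) = 2*(14 + 8) = 2*22 = 44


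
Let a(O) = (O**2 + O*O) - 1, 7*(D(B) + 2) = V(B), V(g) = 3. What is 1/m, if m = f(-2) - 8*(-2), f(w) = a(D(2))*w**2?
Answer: 49/1556 ≈ 0.031491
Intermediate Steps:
D(B) = -11/7 (D(B) = -2 + (1/7)*3 = -2 + 3/7 = -11/7)
a(O) = -1 + 2*O**2 (a(O) = (O**2 + O**2) - 1 = 2*O**2 - 1 = -1 + 2*O**2)
f(w) = 193*w**2/49 (f(w) = (-1 + 2*(-11/7)**2)*w**2 = (-1 + 2*(121/49))*w**2 = (-1 + 242/49)*w**2 = 193*w**2/49)
m = 1556/49 (m = (193/49)*(-2)**2 - 8*(-2) = (193/49)*4 + 16 = 772/49 + 16 = 1556/49 ≈ 31.755)
1/m = 1/(1556/49) = 49/1556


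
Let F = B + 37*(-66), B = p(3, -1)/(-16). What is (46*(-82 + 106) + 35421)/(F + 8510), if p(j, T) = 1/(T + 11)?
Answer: 5844000/970879 ≈ 6.0193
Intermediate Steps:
p(j, T) = 1/(11 + T)
B = -1/160 (B = 1/((11 - 1)*(-16)) = -1/16/10 = (⅒)*(-1/16) = -1/160 ≈ -0.0062500)
F = -390721/160 (F = -1/160 + 37*(-66) = -1/160 - 2442 = -390721/160 ≈ -2442.0)
(46*(-82 + 106) + 35421)/(F + 8510) = (46*(-82 + 106) + 35421)/(-390721/160 + 8510) = (46*24 + 35421)/(970879/160) = (1104 + 35421)*(160/970879) = 36525*(160/970879) = 5844000/970879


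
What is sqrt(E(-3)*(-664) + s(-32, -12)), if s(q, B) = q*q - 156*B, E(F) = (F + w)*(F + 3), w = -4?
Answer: 4*sqrt(181) ≈ 53.815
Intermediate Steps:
E(F) = (-4 + F)*(3 + F) (E(F) = (F - 4)*(F + 3) = (-4 + F)*(3 + F))
s(q, B) = q**2 - 156*B
sqrt(E(-3)*(-664) + s(-32, -12)) = sqrt((-12 + (-3)**2 - 1*(-3))*(-664) + ((-32)**2 - 156*(-12))) = sqrt((-12 + 9 + 3)*(-664) + (1024 + 1872)) = sqrt(0*(-664) + 2896) = sqrt(0 + 2896) = sqrt(2896) = 4*sqrt(181)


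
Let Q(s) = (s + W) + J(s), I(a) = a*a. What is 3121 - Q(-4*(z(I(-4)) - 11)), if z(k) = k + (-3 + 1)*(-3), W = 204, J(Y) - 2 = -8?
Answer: 2967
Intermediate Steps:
J(Y) = -6 (J(Y) = 2 - 8 = -6)
I(a) = a²
z(k) = 6 + k (z(k) = k - 2*(-3) = k + 6 = 6 + k)
Q(s) = 198 + s (Q(s) = (s + 204) - 6 = (204 + s) - 6 = 198 + s)
3121 - Q(-4*(z(I(-4)) - 11)) = 3121 - (198 - 4*((6 + (-4)²) - 11)) = 3121 - (198 - 4*((6 + 16) - 11)) = 3121 - (198 - 4*(22 - 11)) = 3121 - (198 - 4*11) = 3121 - (198 - 44) = 3121 - 1*154 = 3121 - 154 = 2967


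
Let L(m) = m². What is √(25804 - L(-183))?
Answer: I*√7685 ≈ 87.664*I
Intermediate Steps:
√(25804 - L(-183)) = √(25804 - 1*(-183)²) = √(25804 - 1*33489) = √(25804 - 33489) = √(-7685) = I*√7685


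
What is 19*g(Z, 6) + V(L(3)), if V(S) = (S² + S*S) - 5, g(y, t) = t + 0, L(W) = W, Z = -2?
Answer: 127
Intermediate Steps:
g(y, t) = t
V(S) = -5 + 2*S² (V(S) = (S² + S²) - 5 = 2*S² - 5 = -5 + 2*S²)
19*g(Z, 6) + V(L(3)) = 19*6 + (-5 + 2*3²) = 114 + (-5 + 2*9) = 114 + (-5 + 18) = 114 + 13 = 127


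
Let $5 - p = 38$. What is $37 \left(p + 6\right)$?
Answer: $-999$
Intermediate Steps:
$p = -33$ ($p = 5 - 38 = -33$)
$37 \left(p + 6\right) = 37 \left(-33 + 6\right) = 37 \left(-27\right) = -999$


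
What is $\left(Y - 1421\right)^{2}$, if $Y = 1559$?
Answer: $19044$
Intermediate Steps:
$\left(Y - 1421\right)^{2} = \left(1559 - 1421\right)^{2} = 138^{2} = 19044$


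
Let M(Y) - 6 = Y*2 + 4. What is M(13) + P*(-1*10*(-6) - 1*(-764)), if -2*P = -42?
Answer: 17340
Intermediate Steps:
M(Y) = 10 + 2*Y (M(Y) = 6 + (Y*2 + 4) = 6 + (2*Y + 4) = 6 + (4 + 2*Y) = 10 + 2*Y)
P = 21 (P = -½*(-42) = 21)
M(13) + P*(-1*10*(-6) - 1*(-764)) = (10 + 2*13) + 21*(-1*10*(-6) - 1*(-764)) = (10 + 26) + 21*(-10*(-6) + 764) = 36 + 21*(60 + 764) = 36 + 21*824 = 36 + 17304 = 17340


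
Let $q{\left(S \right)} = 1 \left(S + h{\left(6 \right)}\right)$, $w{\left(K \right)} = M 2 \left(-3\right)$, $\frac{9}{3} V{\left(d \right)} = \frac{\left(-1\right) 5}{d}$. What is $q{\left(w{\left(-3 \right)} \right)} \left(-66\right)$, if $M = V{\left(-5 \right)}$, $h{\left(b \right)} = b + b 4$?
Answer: $-1848$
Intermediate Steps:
$h{\left(b \right)} = 5 b$ ($h{\left(b \right)} = b + 4 b = 5 b$)
$V{\left(d \right)} = - \frac{5}{3 d}$ ($V{\left(d \right)} = \frac{\left(-1\right) 5 \frac{1}{d}}{3} = \frac{\left(-5\right) \frac{1}{d}}{3} = - \frac{5}{3 d}$)
$M = \frac{1}{3}$ ($M = - \frac{5}{3 \left(-5\right)} = \left(- \frac{5}{3}\right) \left(- \frac{1}{5}\right) = \frac{1}{3} \approx 0.33333$)
$w{\left(K \right)} = -2$ ($w{\left(K \right)} = \frac{1}{3} \cdot 2 \left(-3\right) = \frac{2}{3} \left(-3\right) = -2$)
$q{\left(S \right)} = 30 + S$ ($q{\left(S \right)} = 1 \left(S + 5 \cdot 6\right) = 1 \left(S + 30\right) = 1 \left(30 + S\right) = 30 + S$)
$q{\left(w{\left(-3 \right)} \right)} \left(-66\right) = \left(30 - 2\right) \left(-66\right) = 28 \left(-66\right) = -1848$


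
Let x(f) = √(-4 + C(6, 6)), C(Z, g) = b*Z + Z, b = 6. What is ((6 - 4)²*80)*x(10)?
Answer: 320*√38 ≈ 1972.6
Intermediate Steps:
C(Z, g) = 7*Z (C(Z, g) = 6*Z + Z = 7*Z)
x(f) = √38 (x(f) = √(-4 + 7*6) = √(-4 + 42) = √38)
((6 - 4)²*80)*x(10) = ((6 - 4)²*80)*√38 = (2²*80)*√38 = (4*80)*√38 = 320*√38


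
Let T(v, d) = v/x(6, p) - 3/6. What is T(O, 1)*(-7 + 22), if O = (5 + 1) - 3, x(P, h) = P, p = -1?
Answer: 0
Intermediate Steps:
O = 3 (O = 6 - 3 = 3)
T(v, d) = -½ + v/6 (T(v, d) = v/6 - 3/6 = v*(⅙) - 3*⅙ = v/6 - ½ = -½ + v/6)
T(O, 1)*(-7 + 22) = (-½ + (⅙)*3)*(-7 + 22) = (-½ + ½)*15 = 0*15 = 0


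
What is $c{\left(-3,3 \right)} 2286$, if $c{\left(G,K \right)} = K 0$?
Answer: $0$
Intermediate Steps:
$c{\left(G,K \right)} = 0$
$c{\left(-3,3 \right)} 2286 = 0 \cdot 2286 = 0$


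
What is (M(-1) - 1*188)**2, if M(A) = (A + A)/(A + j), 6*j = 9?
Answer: 36864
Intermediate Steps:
j = 3/2 (j = (1/6)*9 = 3/2 ≈ 1.5000)
M(A) = 2*A/(3/2 + A) (M(A) = (A + A)/(A + 3/2) = (2*A)/(3/2 + A) = 2*A/(3/2 + A))
(M(-1) - 1*188)**2 = (4*(-1)/(3 + 2*(-1)) - 1*188)**2 = (4*(-1)/(3 - 2) - 188)**2 = (4*(-1)/1 - 188)**2 = (4*(-1)*1 - 188)**2 = (-4 - 188)**2 = (-192)**2 = 36864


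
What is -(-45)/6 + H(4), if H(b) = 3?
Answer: 21/2 ≈ 10.500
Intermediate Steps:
-(-45)/6 + H(4) = -(-45)/6 + 3 = -9*(-⅚) + 3 = 15/2 + 3 = 21/2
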